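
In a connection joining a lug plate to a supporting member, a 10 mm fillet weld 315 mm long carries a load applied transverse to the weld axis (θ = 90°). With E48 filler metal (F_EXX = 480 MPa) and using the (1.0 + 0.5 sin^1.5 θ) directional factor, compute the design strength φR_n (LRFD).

t_e = 0.707 × 10 = 7.07 mm; A_we = 7.07 × 315 = 2227 mm².
Directional factor: 1.0 + 0.5 sin^1.5(90°) = 1.5.
F_nw = 0.6 × 480 × 1.5 = 432 MPa.
φR_n = 0.75 × 432 × 2227 × 10⁻³ = 721.6 kN.

φR_n ≈ 722 kN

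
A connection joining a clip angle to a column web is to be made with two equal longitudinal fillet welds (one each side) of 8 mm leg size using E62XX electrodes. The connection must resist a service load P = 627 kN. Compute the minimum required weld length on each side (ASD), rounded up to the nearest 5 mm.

E62XX → F_EXX = 620 MPa.
Throat t_e = 0.707 × 8 = 5.656 mm.
r_n/Ω = (0.6 × 620 × 5.656) / 2.0 = 1052 N/mm = 1.052 kN/mm.
L_req = P / (r_n/Ω) = 627 / 1.052 = 596 mm total.
Per side: 596 / 2 = 298 mm.
Round up → use L = 300 mm on each side.

L = 300 mm on each side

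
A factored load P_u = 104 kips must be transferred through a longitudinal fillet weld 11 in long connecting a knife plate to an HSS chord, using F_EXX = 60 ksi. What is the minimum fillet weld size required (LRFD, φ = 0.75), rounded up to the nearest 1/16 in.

Total weld length L = 11 in.
Required throat t_e = P_u / (φ × 0.6 F_EXX × L) = 104 / (0.75 × 0.6 × 60 × 11) = 0.3502 in.
Required leg w = t_e / 0.707 = 0.4953 in → use 1/2 in.

w = 1/2 in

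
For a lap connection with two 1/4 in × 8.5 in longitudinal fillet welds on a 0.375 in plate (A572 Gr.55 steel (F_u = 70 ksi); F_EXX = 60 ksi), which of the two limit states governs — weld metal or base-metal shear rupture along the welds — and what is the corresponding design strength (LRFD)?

φR_n ≈ 81.1 kips (weld metal governs)

t_e = 0.707 × 0.25 = 0.1767 in; L = 17 in.
Weld metal: φR_n = 0.75 × 0.6 × 60 × 0.1767 × 17 = 81.13 kips.
Base metal (shear rupture): φR_n = 0.75 × 0.6 × 70 × 0.375 × 17 = 200.8 kips.
Governing: weld metal.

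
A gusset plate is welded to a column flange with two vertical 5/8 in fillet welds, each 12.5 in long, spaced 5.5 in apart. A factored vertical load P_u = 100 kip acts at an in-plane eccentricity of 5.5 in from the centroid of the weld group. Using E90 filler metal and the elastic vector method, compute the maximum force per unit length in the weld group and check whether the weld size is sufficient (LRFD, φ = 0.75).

f_max ≈ 9.63 kip/in; adequate

E90XX → F_EXX = 90 ksi.
Total weld length L_w = 25 in. Treat welds as unit-width lines.
Polar moment about centroid: J = 2[d³/12 + d(b/2)²] = 2[12.5³/12 + 12.5×2.75²] = 514.6 in³.
Direct shear f_v = P/L_w = 100 / 25 = 4 kip/in (vertical).
Torsion M = P·e = 100 × 5.5 = 550 kip·in.
Critical point at (x, y) = (2.75, 6.25) from centroid. f_tx = M·y/J = 6.68 kip/in; f_ty = M·x/J = 2.939 kip/in.
Resultant f_max = √[f_tx² + (f_v + f_ty)²] = √[6.68² + (4 + 2.939)²] = 9.632 kip/in.
Capacity per unit length: φr_n = 0.75 × 0.6 × 90 × (0.707 × 0.625) = 17.9 kip/in.
9.632 ≤ 17.9 → adequate.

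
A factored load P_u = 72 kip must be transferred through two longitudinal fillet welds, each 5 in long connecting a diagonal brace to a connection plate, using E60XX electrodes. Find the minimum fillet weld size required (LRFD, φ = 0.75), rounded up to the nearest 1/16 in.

w = 7/16 in

E60XX → F_EXX = 60 ksi.
Total weld length L = 10 in.
Required throat t_e = P_u / (φ × 0.6 F_EXX × L) = 72 / (0.75 × 0.6 × 60 × 10) = 0.2667 in.
Required leg w = t_e / 0.707 = 0.3772 in → use 7/16 in.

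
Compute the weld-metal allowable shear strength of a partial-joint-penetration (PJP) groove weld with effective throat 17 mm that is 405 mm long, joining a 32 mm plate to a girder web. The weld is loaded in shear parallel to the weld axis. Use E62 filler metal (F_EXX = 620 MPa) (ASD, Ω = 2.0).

Effective throat (given) t_e = 17 mm.
A_we = 17 × 405 = 6885 mm².
F_nw = 0.6 F_EXX = 372 MPa.
R_n/Ω = (372 × 6885) / 2.0 × 10⁻³ = 1281 kN.

R_n/Ω ≈ 1280 kN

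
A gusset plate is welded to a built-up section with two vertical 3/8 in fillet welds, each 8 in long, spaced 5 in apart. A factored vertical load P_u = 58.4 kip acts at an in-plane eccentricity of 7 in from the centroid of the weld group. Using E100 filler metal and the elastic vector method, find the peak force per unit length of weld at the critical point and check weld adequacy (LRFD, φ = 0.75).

E100XX → F_EXX = 100 ksi.
Total weld length L_w = 16 in. Treat welds as unit-width lines.
Polar moment about centroid: J = 2[d³/12 + d(b/2)²] = 2[8³/12 + 8×2.5²] = 185.3 in³.
Direct shear f_v = P/L_w = 58.4 / 16 = 3.65 kip/in (vertical).
Torsion M = P·e = 58.4 × 7 = 408.8 kip·in.
Critical point at (x, y) = (2.5, 4) from centroid. f_tx = M·y/J = 8.823 kip/in; f_ty = M·x/J = 5.514 kip/in.
Resultant f_max = √[f_tx² + (f_v + f_ty)²] = √[8.823² + (3.65 + 5.514)²] = 12.72 kip/in.
Capacity per unit length: φr_n = 0.75 × 0.6 × 100 × (0.707 × 0.375) = 11.93 kip/in.
12.72 > 11.93 → NOT adequate.

f_max ≈ 12.7 kip/in; NOT adequate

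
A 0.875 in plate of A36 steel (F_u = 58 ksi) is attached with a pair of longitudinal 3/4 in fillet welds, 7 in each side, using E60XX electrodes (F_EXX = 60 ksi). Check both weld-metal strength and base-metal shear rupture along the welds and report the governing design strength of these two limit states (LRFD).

t_e = 0.707 × 0.75 = 0.5302 in; L = 14 in.
Weld metal: φR_n = 0.75 × 0.6 × 60 × 0.5302 × 14 = 200.4 kip.
Base metal (shear rupture): φR_n = 0.75 × 0.6 × 58 × 0.875 × 14 = 319.7 kip.
Governing: weld metal.

φR_n ≈ 200 kip (weld metal governs)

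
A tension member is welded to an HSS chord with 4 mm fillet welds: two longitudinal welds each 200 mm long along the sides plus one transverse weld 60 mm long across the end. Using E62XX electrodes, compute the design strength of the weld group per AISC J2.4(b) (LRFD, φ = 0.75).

E62XX → F_EXX = 620 MPa.
t_e = 0.707 × 4 = 2.828 mm.
R_nwl = 0.6 × 620 × 2.828 × 400 × 10⁻³ = 420.8 kN (longitudinal, 2 welds).
R_nwt = 0.6 × 620 × 2.828 × 60 × 10⁻³ = 63.12 kN (transverse, base value).
(i) R_nwl + R_nwt = 483.9 kN; (ii) 0.85 R_nwl + 1.5 R_nwt = 452.4 kN.
R_n = max = 483.9 kN [governs: (i)]; φR_n = 362.9 kN.

φR_n ≈ 363 kN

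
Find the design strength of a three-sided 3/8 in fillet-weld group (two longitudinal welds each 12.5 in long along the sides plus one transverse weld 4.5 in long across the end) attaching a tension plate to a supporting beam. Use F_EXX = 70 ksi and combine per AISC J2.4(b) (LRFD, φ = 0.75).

φR_n ≈ 246 kips

t_e = 0.707 × 0.375 = 0.2651 in.
R_nwl = 0.6 × 70 × 0.2651 × 25 = 278.4 kips (longitudinal, 2 welds).
R_nwt = 0.6 × 70 × 0.2651 × 4.5 = 50.11 kips (transverse, base value).
(i) R_nwl + R_nwt = 328.5 kips; (ii) 0.85 R_nwl + 1.5 R_nwt = 311.8 kips.
R_n = max = 328.5 kips [governs: (i)]; φR_n = 246.4 kips.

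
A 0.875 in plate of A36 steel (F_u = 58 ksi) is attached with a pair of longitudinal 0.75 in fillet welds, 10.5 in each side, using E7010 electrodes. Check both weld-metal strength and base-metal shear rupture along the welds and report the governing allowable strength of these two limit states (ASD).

E70XX → F_EXX = 70 ksi.
t_e = 0.707 × 0.75 = 0.5302 in; L = 21 in.
Weld metal: R_n/Ω = (1/2.0) × 0.6 × 70 × 0.5302 × 21 = 233.8 kips.
Base metal (shear rupture): R_n/Ω = (1/2.0) × 0.6 × 58 × 0.875 × 21 = 319.7 kips.
Governing: weld metal.

R_n/Ω ≈ 234 kips (weld metal governs)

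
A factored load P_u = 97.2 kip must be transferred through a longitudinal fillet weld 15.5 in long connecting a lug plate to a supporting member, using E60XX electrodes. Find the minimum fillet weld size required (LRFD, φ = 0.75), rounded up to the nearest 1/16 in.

w = 3/8 in

E60XX → F_EXX = 60 ksi.
Total weld length L = 15.5 in.
Required throat t_e = P_u / (φ × 0.6 F_EXX × L) = 97.2 / (0.75 × 0.6 × 60 × 15.5) = 0.2323 in.
Required leg w = t_e / 0.707 = 0.3285 in → use 3/8 in.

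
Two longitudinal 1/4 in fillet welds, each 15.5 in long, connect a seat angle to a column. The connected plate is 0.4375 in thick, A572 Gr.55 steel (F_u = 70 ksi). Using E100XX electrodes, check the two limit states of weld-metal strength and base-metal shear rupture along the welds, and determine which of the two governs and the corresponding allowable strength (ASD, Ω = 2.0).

R_n/Ω ≈ 164 kips (weld metal governs)

E100XX → F_EXX = 100 ksi.
t_e = 0.707 × 0.25 = 0.1767 in; L = 31 in.
Weld metal: R_n/Ω = (1/2.0) × 0.6 × 100 × 0.1767 × 31 = 164.4 kips.
Base metal (shear rupture): R_n/Ω = (1/2.0) × 0.6 × 70 × 0.4375 × 31 = 284.8 kips.
Governing: weld metal.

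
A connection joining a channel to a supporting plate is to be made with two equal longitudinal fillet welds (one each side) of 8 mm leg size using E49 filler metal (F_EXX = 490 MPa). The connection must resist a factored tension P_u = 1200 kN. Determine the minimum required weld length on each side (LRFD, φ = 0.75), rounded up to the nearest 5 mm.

L = 485 mm on each side

Throat t_e = 0.707 × 8 = 5.656 mm.
φr_n = 0.75 × 0.6 × 490 × 5.656 × 10⁻³ = 1.247 kN/mm.
L_req = P_u / φr_n = 1200 / 1.247 = 962.2 mm total.
Per side: 962.2 / 2 = 481.1 mm.
Round up → use L = 485 mm on each side.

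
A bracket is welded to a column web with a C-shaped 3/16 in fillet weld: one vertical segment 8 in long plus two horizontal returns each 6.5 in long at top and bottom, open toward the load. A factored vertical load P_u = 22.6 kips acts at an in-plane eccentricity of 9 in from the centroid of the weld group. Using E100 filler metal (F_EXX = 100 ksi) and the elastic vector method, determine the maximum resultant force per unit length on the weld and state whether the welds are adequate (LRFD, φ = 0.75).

f_max ≈ 4.37 kip/in; adequate

Total weld length L_w = 21 in. Treat welds as unit-width lines.
Centroid: x̄ = 2×6.5×3.25 / 21 = 2.012 in from the vertical weld.
Polar moment about centroid: J = I_x + I_y = [8³/12 + 2×6.5×4²] + [8×2.012² + 2(6.5³/12 + 6.5×1.238²)] = 348.7 in³.
Direct shear f_v = P/L_w = 22.6 / 21 = 1.076 kip/in (vertical).
Torsion M = P·e = 22.6 × 9 = 203.4 kip·in.
Critical point at (x, y) = (4.488, 4) from centroid. f_tx = M·y/J = 2.333 kip/in; f_ty = M·x/J = 2.618 kip/in.
Resultant f_max = √[f_tx² + (f_v + f_ty)²] = √[2.333² + (1.076 + 2.618)²] = 4.369 kip/in.
Capacity per unit length: φr_n = 0.75 × 0.6 × 100 × (0.707 × 0.1875) = 5.965 kip/in.
4.369 ≤ 5.965 → adequate.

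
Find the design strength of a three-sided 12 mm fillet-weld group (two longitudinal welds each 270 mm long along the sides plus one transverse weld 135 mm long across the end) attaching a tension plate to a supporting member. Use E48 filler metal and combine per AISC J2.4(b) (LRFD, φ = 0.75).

φR_n ≈ 1240 kN

E48XX → F_EXX = 480 MPa.
t_e = 0.707 × 12 = 8.484 mm.
R_nwl = 0.6 × 480 × 8.484 × 540 × 10⁻³ = 1319 kN (longitudinal, 2 welds).
R_nwt = 0.6 × 480 × 8.484 × 135 × 10⁻³ = 329.9 kN (transverse, base value).
(i) R_nwl + R_nwt = 1649 kN; (ii) 0.85 R_nwl + 1.5 R_nwt = 1616 kN.
R_n = max = 1649 kN [governs: (i)]; φR_n = 1237 kN.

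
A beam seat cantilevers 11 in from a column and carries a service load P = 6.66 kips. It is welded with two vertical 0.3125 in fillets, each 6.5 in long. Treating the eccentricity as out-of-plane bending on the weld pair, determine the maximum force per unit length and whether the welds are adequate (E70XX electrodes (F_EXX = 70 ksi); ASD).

f_max ≈ 5.23 kip/in; NOT adequate

L_w = 2 × 6.5 = 13 in; section modulus (unit throat) S = 2 × L²/6 = 14.08 in².
Direct shear f_v = P/L_w = 6.66/13 = 0.5123 kip/in.
Moment M = P × e = 6.66 × 11 = 73.26 kip·in; bending f_b = M/S = 5.202 kip/in.
f_max = √(f_v² + f_b²) = √(0.5123² + 5.202²) = 5.227 kip/in.
r_n/Ω = (1/2.0) × 0.6 × 70 × (0.707 × 0.3125) = 4.64 kip/in → NOT adequate.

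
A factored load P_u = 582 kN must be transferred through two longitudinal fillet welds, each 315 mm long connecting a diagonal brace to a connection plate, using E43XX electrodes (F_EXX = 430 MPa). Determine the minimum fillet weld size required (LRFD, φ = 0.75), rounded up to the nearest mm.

Total weld length L = 630 mm.
Required throat t_e = P_u / (φ × 0.6 F_EXX × L) = 582 / (0.75 × 0.6 × 430 × 630 × 10⁻³) = 4.774 mm.
Required leg w = t_e / 0.707 = 6.753 mm → use 7 mm.

w = 7 mm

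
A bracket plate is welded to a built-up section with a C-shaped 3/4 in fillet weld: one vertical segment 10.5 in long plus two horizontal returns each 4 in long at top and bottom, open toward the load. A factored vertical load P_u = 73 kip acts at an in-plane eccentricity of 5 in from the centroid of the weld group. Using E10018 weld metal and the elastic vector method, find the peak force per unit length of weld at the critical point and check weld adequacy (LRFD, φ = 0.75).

f_max ≈ 9.13 kip/in; adequate

E100XX → F_EXX = 100 ksi.
Total weld length L_w = 18.5 in. Treat welds as unit-width lines.
Centroid: x̄ = 2×4×2 / 18.5 = 0.8649 in from the vertical weld.
Polar moment about centroid: J = I_x + I_y = [10.5³/12 + 2×4×5.25²] + [10.5×0.8649² + 2(4³/12 + 4×1.135²)] = 345.8 in³.
Direct shear f_v = P/L_w = 73 / 18.5 = 3.946 kip/in (vertical).
Torsion M = P·e = 73 × 5 = 365 kip·in.
Critical point at (x, y) = (3.135, 5.25) from centroid. f_tx = M·y/J = 5.542 kip/in; f_ty = M·x/J = 3.309 kip/in.
Resultant f_max = √[f_tx² + (f_v + f_ty)²] = √[5.542² + (3.946 + 3.309)²] = 9.129 kip/in.
Capacity per unit length: φr_n = 0.75 × 0.6 × 100 × (0.707 × 0.75) = 23.86 kip/in.
9.129 ≤ 23.86 → adequate.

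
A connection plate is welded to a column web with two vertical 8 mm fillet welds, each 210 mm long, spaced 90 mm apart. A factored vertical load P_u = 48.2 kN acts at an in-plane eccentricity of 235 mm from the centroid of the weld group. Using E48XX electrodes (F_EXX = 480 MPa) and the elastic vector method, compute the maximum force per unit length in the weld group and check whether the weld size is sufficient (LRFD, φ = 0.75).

f_max ≈ 595 N/mm; adequate

Total weld length L_w = 420 mm. Treat welds as unit-width lines.
Polar moment about centroid: J = 2[d³/12 + d(b/2)²] = 2[210³/12 + 210×45²] = 2394000 mm³.
Direct shear f_v = P/L_w = 48.2×10³ / 420 = 114.8 N/mm (vertical).
Torsion M = P·e = 48.2×10³ × 235 = 11327000 N·mm.
Critical point at (x, y) = (45, 105) from centroid. f_tx = M·y/J = 496.8 N/mm; f_ty = M·x/J = 212.9 N/mm.
Resultant f_max = √[f_tx² + (f_v + f_ty)²] = √[496.8² + (114.8 + 212.9)²] = 595.1 N/mm.
Capacity per unit length: φr_n = 0.75 × 0.6 × 480 × (0.707 × 8) = 1222 N/mm.
595.1 ≤ 1222 → adequate.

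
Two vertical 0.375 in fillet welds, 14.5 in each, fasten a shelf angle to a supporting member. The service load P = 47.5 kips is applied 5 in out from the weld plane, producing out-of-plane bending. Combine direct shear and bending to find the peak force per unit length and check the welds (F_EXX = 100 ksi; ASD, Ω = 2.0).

f_max ≈ 3.76 kip/in; adequate

L_w = 2 × 14.5 = 29 in; section modulus (unit throat) S = 2 × L²/6 = 70.08 in².
Direct shear f_v = P/L_w = 47.5/29 = 1.638 kip/in.
Moment M = P × e = 47.5 × 5 = 237.5 kip·in; bending f_b = M/S = 3.389 kip/in.
f_max = √(f_v² + f_b²) = √(1.638² + 3.389²) = 3.764 kip/in.
r_n/Ω = (1/2.0) × 0.6 × 100 × (0.707 × 0.375) = 7.954 kip/in → adequate.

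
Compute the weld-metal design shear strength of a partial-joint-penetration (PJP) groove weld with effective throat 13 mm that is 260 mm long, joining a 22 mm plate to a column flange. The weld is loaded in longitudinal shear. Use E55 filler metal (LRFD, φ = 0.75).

E55XX → F_EXX = 550 MPa.
Effective throat (given) t_e = 13 mm.
A_we = 13 × 260 = 3380 mm².
F_nw = 0.6 F_EXX = 330 MPa.
φR_n = 0.75 × 330 × 3380 × 10⁻³ = 836.6 kN.

φR_n ≈ 837 kN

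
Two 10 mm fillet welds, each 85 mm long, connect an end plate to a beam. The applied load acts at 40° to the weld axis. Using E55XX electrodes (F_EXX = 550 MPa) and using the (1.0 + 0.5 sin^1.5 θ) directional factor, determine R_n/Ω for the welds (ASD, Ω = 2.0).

t_e = 0.707 × 10 = 7.07 mm; A_we = 7.07 × 170 = 1202 mm².
Directional factor: 1.0 + 0.5 sin^1.5(40°) = 1.258.
F_nw = 0.6 × 550 × 1.258 = 415 MPa.
R_n/Ω = (415 × 1202) / 2.0 × 10⁻³ = 249.4 kN.

R_n/Ω ≈ 249 kN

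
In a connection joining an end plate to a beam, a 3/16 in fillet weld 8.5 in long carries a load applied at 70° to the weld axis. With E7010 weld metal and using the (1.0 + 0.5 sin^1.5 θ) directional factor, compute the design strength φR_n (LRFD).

E70XX → F_EXX = 70 ksi.
t_e = 0.707 × 0.1875 = 0.1326 in; A_we = 0.1326 × 8.5 = 1.127 in².
Directional factor: 1.0 + 0.5 sin^1.5(70°) = 1.455.
F_nw = 0.6 × 70 × 1.455 = 61.13 ksi.
φR_n = 0.75 × 61.13 × 1.127 = 51.66 kip.

φR_n ≈ 51.7 kip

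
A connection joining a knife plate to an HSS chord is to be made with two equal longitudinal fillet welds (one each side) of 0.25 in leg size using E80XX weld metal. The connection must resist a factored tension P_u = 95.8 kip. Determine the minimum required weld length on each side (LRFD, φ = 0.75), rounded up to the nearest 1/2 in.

E80XX → F_EXX = 80 ksi.
Throat t_e = 0.707 × 0.25 = 0.1767 in.
φr_n = 0.75 × 0.6 × 80 × 0.1767 = 6.363 kip/in.
L_req = P_u / φr_n = 95.8 / 6.363 = 15.06 in total.
Per side: 15.06 / 2 = 7.528 in.
Round up → use L = 8 in on each side.

L = 8 in on each side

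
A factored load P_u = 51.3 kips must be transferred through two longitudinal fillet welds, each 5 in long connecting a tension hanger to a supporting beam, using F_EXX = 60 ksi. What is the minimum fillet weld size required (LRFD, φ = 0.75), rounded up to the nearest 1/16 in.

Total weld length L = 10 in.
Required throat t_e = P_u / (φ × 0.6 F_EXX × L) = 51.3 / (0.75 × 0.6 × 60 × 10) = 0.19 in.
Required leg w = t_e / 0.707 = 0.2687 in → use 5/16 in.

w = 5/16 in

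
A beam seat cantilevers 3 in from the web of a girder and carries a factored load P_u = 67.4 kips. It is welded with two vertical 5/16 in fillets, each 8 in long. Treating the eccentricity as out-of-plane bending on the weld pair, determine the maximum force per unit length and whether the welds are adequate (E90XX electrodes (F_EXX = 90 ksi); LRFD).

f_max ≈ 10.4 kip/in; NOT adequate

L_w = 2 × 8 = 16 in; section modulus (unit throat) S = 2 × L²/6 = 21.33 in².
Direct shear f_v = P/L_w = 67.4/16 = 4.213 kip/in.
Moment M = P × e = 67.4 × 3 = 202.2 kip·in; bending f_b = M/S = 9.478 kip/in.
f_max = √(f_v² + f_b²) = √(4.213² + 9.478²) = 10.37 kip/in.
φr_n = 0.75 × 0.6 × 90 × (0.707 × 0.3125) = 8.948 kip/in → NOT adequate.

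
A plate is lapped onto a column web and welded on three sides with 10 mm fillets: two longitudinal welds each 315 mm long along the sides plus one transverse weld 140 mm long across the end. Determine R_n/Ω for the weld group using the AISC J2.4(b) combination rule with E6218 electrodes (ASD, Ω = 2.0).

E62XX → F_EXX = 620 MPa.
t_e = 0.707 × 10 = 7.07 mm.
R_nwl = 0.6 × 620 × 7.07 × 630 × 10⁻³ = 1657 kN (longitudinal, 2 welds).
R_nwt = 0.6 × 620 × 7.07 × 140 × 10⁻³ = 368.2 kN (transverse, base value).
(i) R_nwl + R_nwt = 2025 kN; (ii) 0.85 R_nwl + 1.5 R_nwt = 1961 kN.
R_n = max = 2025 kN [governs: (i)]; R_n/Ω = 1013 kN.

R_n/Ω ≈ 1010 kN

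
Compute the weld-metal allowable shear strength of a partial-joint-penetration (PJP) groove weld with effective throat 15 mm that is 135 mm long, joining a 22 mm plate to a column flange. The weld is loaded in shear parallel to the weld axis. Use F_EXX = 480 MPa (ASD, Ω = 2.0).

Effective throat (given) t_e = 15 mm.
A_we = 15 × 135 = 2025 mm².
F_nw = 0.6 F_EXX = 288 MPa.
R_n/Ω = (288 × 2025) / 2.0 × 10⁻³ = 291.6 kN.

R_n/Ω ≈ 292 kN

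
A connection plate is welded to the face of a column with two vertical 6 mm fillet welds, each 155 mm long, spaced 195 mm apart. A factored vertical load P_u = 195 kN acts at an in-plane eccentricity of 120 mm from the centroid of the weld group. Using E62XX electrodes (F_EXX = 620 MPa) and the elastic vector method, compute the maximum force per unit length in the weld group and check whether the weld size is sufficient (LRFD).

Total weld length L_w = 310 mm. Treat welds as unit-width lines.
Polar moment about centroid: J = 2[d³/12 + d(b/2)²] = 2[155³/12 + 155×97.5²] = 3568000 mm³.
Direct shear f_v = P/L_w = 195×10³ / 310 = 629 N/mm (vertical).
Torsion M = P·e = 195×10³ × 120 = 23400000 N·mm.
Critical point at (x, y) = (97.5, 77.5) from centroid. f_tx = M·y/J = 508.3 N/mm; f_ty = M·x/J = 639.5 N/mm.
Resultant f_max = √[f_tx² + (f_v + f_ty)²] = √[508.3² + (629 + 639.5)²] = 1367 N/mm.
Capacity per unit length: φr_n = 0.75 × 0.6 × 620 × (0.707 × 6) = 1184 N/mm.
1367 > 1184 → NOT adequate.

f_max ≈ 1370 N/mm; NOT adequate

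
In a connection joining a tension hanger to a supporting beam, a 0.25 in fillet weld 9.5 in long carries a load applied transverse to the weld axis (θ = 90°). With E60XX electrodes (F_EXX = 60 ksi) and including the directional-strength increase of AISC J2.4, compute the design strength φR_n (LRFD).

φR_n ≈ 68 kip

t_e = 0.707 × 0.25 = 0.1767 in; A_we = 0.1767 × 9.5 = 1.679 in².
Directional factor: 1.0 + 0.5 sin^1.5(90°) = 1.5.
F_nw = 0.6 × 60 × 1.5 = 54 ksi.
φR_n = 0.75 × 54 × 1.679 = 68 kip.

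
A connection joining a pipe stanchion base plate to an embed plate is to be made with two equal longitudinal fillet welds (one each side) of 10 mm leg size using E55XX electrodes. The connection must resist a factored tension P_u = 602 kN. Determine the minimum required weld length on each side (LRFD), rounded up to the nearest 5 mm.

L = 175 mm on each side

E55XX → F_EXX = 550 MPa.
Throat t_e = 0.707 × 10 = 7.07 mm.
φr_n = 0.75 × 0.6 × 550 × 7.07 × 10⁻³ = 1.75 kN/mm.
L_req = P_u / φr_n = 602 / 1.75 = 344 mm total.
Per side: 344 / 2 = 172 mm.
Round up → use L = 175 mm on each side.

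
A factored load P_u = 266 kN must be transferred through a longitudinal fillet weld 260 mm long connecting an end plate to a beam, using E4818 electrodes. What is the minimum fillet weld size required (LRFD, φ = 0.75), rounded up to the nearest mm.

E48XX → F_EXX = 480 MPa.
Total weld length L = 260 mm.
Required throat t_e = P_u / (φ × 0.6 F_EXX × L) = 266 / (0.75 × 0.6 × 480 × 260 × 10⁻³) = 4.736 mm.
Required leg w = t_e / 0.707 = 6.699 mm → use 7 mm.

w = 7 mm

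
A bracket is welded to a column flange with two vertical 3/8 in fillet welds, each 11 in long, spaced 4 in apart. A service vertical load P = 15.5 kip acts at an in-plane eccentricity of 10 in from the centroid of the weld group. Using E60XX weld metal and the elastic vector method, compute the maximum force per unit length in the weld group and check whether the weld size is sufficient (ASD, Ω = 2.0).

E60XX → F_EXX = 60 ksi.
Total weld length L_w = 22 in. Treat welds as unit-width lines.
Polar moment about centroid: J = 2[d³/12 + d(b/2)²] = 2[11³/12 + 11×2²] = 309.8 in³.
Direct shear f_v = P/L_w = 15.5 / 22 = 0.7045 kip/in (vertical).
Torsion M = P·e = 15.5 × 10 = 155 kip·in.
Critical point at (x, y) = (2, 5.5) from centroid. f_tx = M·y/J = 2.751 kip/in; f_ty = M·x/J = 1.001 kip/in.
Resultant f_max = √[f_tx² + (f_v + f_ty)²] = √[2.751² + (0.7045 + 1.001)²] = 3.237 kip/in.
Capacity per unit length: r_n/Ω = (1/2.0) × 0.6 × 60 × (0.707 × 0.375) = 4.772 kip/in.
3.237 ≤ 4.772 → adequate.

f_max ≈ 3.24 kip/in; adequate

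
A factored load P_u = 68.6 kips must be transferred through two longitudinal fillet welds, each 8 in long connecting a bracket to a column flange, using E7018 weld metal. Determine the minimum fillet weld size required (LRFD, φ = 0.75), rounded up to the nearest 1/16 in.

w = 1/4 in

E70XX → F_EXX = 70 ksi.
Total weld length L = 16 in.
Required throat t_e = P_u / (φ × 0.6 F_EXX × L) = 68.6 / (0.75 × 0.6 × 70 × 16) = 0.1361 in.
Required leg w = t_e / 0.707 = 0.1925 in → use 1/4 in.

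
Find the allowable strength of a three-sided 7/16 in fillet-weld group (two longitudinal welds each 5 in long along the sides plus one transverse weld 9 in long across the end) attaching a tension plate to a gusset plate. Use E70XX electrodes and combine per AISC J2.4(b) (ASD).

R_n/Ω ≈ 143 kips

E70XX → F_EXX = 70 ksi.
t_e = 0.707 × 0.4375 = 0.3093 in.
R_nwl = 0.6 × 70 × 0.3093 × 10 = 129.9 kips (longitudinal, 2 welds).
R_nwt = 0.6 × 70 × 0.3093 × 9 = 116.9 kips (transverse, base value).
(i) R_nwl + R_nwt = 246.8 kips; (ii) 0.85 R_nwl + 1.5 R_nwt = 285.8 kips.
R_n = max = 285.8 kips [governs: (ii)]; R_n/Ω = 142.9 kips.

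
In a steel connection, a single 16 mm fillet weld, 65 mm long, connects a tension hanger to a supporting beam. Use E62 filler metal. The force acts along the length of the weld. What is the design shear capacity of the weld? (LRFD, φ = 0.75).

φR_n ≈ 205 kN

E62XX → F_EXX = 620 MPa.
Effective throat t_e = 0.707 × 16 = 11.31 mm.
Total length L = 65 mm; A_we = 11.31 × 65 = 735.3 mm².
F_nw = 0.6 F_EXX = 0.6 × 620 = 372 MPa.
φR_n = 0.75 × 372 × 735.3 × 10⁻³ = 205.1 kN.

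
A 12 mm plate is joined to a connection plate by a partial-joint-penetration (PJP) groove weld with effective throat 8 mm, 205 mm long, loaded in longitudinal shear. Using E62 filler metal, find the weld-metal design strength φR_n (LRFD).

φR_n ≈ 458 kN

E62XX → F_EXX = 620 MPa.
Effective throat (given) t_e = 8 mm.
A_we = 8 × 205 = 1640 mm².
F_nw = 0.6 F_EXX = 372 MPa.
φR_n = 0.75 × 372 × 1640 × 10⁻³ = 457.6 kN.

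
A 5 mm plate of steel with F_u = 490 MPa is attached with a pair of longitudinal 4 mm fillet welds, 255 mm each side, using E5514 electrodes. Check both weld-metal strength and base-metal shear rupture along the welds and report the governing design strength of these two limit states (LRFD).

φR_n ≈ 357 kN (weld metal governs)

E55XX → F_EXX = 550 MPa.
t_e = 0.707 × 4 = 2.828 mm; L = 510 mm.
Weld metal: φR_n = 0.75 × 0.6 × 550 × 2.828 × 510 × 10⁻³ = 357 kN.
Base metal (shear rupture): φR_n = 0.75 × 0.6 × 490 × 5 × 510 × 10⁻³ = 562.3 kN.
Governing: weld metal.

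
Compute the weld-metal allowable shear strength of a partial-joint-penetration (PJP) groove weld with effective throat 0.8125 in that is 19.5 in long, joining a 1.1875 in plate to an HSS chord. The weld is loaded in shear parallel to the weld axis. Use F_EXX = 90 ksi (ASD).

Effective throat (given) t_e = 0.8125 in.
A_we = 0.8125 × 19.5 = 15.84 in².
F_nw = 0.6 F_EXX = 54 ksi.
R_n/Ω = (54 × 15.84) / 2.0 = 427.8 kip.

R_n/Ω ≈ 428 kip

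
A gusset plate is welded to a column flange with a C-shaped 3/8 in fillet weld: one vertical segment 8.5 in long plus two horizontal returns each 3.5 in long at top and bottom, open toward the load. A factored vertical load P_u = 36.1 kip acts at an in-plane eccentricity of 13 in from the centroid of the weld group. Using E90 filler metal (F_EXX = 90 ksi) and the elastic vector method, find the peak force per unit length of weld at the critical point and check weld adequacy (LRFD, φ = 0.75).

f_max ≈ 13.4 kip/in; NOT adequate

Total weld length L_w = 15.5 in. Treat welds as unit-width lines.
Centroid: x̄ = 2×3.5×1.75 / 15.5 = 0.7903 in from the vertical weld.
Polar moment about centroid: J = I_x + I_y = [8.5³/12 + 2×3.5×4.25²] + [8.5×0.7903² + 2(3.5³/12 + 3.5×0.9597²)] = 196.5 in³.
Direct shear f_v = P/L_w = 36.1 / 15.5 = 2.329 kip/in (vertical).
Torsion M = P·e = 36.1 × 13 = 469.3 kip·in.
Critical point at (x, y) = (2.71, 4.25) from centroid. f_tx = M·y/J = 10.15 kip/in; f_ty = M·x/J = 6.471 kip/in.
Resultant f_max = √[f_tx² + (f_v + f_ty)²] = √[10.15² + (2.329 + 6.471)²] = 13.43 kip/in.
Capacity per unit length: φr_n = 0.75 × 0.6 × 90 × (0.707 × 0.375) = 10.74 kip/in.
13.43 > 10.74 → NOT adequate.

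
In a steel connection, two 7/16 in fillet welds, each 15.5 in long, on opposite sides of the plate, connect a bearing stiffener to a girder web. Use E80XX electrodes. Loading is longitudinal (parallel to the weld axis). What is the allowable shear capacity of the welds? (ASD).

E80XX → F_EXX = 80 ksi.
Effective throat t_e = 0.707 × 0.4375 = 0.3093 in.
Total length L = 31 in; A_we = 0.3093 × 31 = 9.589 in².
F_nw = 0.6 F_EXX = 0.6 × 80 = 48 ksi.
R_n = 48 × 9.589 = 460.3 kips; R_n/Ω = 460.3/2.0 = 230.1 kips.

R_n/Ω ≈ 230 kips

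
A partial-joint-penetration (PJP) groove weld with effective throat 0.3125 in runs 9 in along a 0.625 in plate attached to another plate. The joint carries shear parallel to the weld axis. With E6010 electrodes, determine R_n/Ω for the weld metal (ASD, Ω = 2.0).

E60XX → F_EXX = 60 ksi.
Effective throat (given) t_e = 0.3125 in.
A_we = 0.3125 × 9 = 2.812 in².
F_nw = 0.6 F_EXX = 36 ksi.
R_n/Ω = (36 × 2.812) / 2.0 = 50.62 kip.

R_n/Ω ≈ 50.6 kip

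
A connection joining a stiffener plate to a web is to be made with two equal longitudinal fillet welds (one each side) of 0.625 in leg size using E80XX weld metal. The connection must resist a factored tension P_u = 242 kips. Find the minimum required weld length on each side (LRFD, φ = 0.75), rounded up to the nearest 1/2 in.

E80XX → F_EXX = 80 ksi.
Throat t_e = 0.707 × 0.625 = 0.4419 in.
φr_n = 0.75 × 0.6 × 80 × 0.4419 = 15.91 kips/in.
L_req = P_u / φr_n = 242 / 15.91 = 15.21 in total.
Per side: 15.21 / 2 = 7.606 in.
Round up → use L = 8 in on each side.

L = 8 in on each side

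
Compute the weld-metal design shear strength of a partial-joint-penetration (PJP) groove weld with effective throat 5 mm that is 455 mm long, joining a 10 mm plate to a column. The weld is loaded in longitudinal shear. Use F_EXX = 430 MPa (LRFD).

φR_n ≈ 440 kN

Effective throat (given) t_e = 5 mm.
A_we = 5 × 455 = 2275 mm².
F_nw = 0.6 F_EXX = 258 MPa.
φR_n = 0.75 × 258 × 2275 × 10⁻³ = 440.2 kN.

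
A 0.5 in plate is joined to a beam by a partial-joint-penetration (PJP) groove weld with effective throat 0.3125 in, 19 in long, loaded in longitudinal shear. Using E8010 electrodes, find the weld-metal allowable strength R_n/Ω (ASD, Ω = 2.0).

R_n/Ω ≈ 142 kips

E80XX → F_EXX = 80 ksi.
Effective throat (given) t_e = 0.3125 in.
A_we = 0.3125 × 19 = 5.938 in².
F_nw = 0.6 F_EXX = 48 ksi.
R_n/Ω = (48 × 5.938) / 2.0 = 142.5 kips.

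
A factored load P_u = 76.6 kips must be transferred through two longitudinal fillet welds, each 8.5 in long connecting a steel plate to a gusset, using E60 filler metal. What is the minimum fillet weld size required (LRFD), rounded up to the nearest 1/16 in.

w = 1/4 in

E60XX → F_EXX = 60 ksi.
Total weld length L = 17 in.
Required throat t_e = P_u / (φ × 0.6 F_EXX × L) = 76.6 / (0.75 × 0.6 × 60 × 17) = 0.1669 in.
Required leg w = t_e / 0.707 = 0.236 in → use 1/4 in.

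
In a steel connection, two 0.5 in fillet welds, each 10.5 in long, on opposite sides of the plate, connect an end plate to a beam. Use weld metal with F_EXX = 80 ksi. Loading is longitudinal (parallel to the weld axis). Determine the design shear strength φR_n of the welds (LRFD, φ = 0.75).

φR_n ≈ 267 kips

Effective throat t_e = 0.707 × 0.5 = 0.3535 in.
Total length L = 21 in; A_we = 0.3535 × 21 = 7.423 in².
F_nw = 0.6 F_EXX = 0.6 × 80 = 48 ksi.
φR_n = 0.75 × 48 × 7.423 = 267.2 kips.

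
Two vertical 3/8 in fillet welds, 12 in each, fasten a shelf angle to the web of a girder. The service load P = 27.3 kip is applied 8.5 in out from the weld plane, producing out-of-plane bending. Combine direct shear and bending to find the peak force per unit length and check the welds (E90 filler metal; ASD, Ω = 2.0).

E90XX → F_EXX = 90 ksi.
L_w = 2 × 12 = 24 in; section modulus (unit throat) S = 2 × L²/6 = 48 in².
Direct shear f_v = P/L_w = 27.3/24 = 1.137 kip/in.
Moment M = P × e = 27.3 × 8.5 = 232.05 kip·in; bending f_b = M/S = 4.834 kip/in.
f_max = √(f_v² + f_b²) = √(1.137² + 4.834²) = 4.966 kip/in.
r_n/Ω = (1/2.0) × 0.6 × 90 × (0.707 × 0.375) = 7.158 kip/in → adequate.

f_max ≈ 4.97 kip/in; adequate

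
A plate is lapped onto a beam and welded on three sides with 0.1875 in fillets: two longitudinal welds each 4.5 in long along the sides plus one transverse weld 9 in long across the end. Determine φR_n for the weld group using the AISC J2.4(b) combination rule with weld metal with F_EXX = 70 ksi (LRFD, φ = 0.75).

φR_n ≈ 88.3 kips

t_e = 0.707 × 0.1875 = 0.1326 in.
R_nwl = 0.6 × 70 × 0.1326 × 9 = 50.11 kips (longitudinal, 2 welds).
R_nwt = 0.6 × 70 × 0.1326 × 9 = 50.11 kips (transverse, base value).
(i) R_nwl + R_nwt = 100.2 kips; (ii) 0.85 R_nwl + 1.5 R_nwt = 117.8 kips.
R_n = max = 117.8 kips [governs: (ii)]; φR_n = 88.32 kips.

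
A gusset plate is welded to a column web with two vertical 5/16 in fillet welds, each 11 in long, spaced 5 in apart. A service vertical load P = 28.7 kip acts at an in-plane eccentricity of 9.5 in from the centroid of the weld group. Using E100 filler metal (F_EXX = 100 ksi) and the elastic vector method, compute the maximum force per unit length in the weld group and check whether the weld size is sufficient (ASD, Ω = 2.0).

Total weld length L_w = 22 in. Treat welds as unit-width lines.
Polar moment about centroid: J = 2[d³/12 + d(b/2)²] = 2[11³/12 + 11×2.5²] = 359.3 in³.
Direct shear f_v = P/L_w = 28.7 / 22 = 1.305 kip/in (vertical).
Torsion M = P·e = 28.7 × 9.5 = 272.65 kip·in.
Critical point at (x, y) = (2.5, 5.5) from centroid. f_tx = M·y/J = 4.173 kip/in; f_ty = M·x/J = 1.897 kip/in.
Resultant f_max = √[f_tx² + (f_v + f_ty)²] = √[4.173² + (1.305 + 1.897)²] = 5.26 kip/in.
Capacity per unit length: r_n/Ω = (1/2.0) × 0.6 × 100 × (0.707 × 0.3125) = 6.628 kip/in.
5.26 ≤ 6.628 → adequate.

f_max ≈ 5.26 kip/in; adequate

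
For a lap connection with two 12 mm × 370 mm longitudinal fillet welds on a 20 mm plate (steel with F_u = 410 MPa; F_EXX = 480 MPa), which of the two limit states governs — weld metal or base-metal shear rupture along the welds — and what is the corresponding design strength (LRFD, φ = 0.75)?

φR_n ≈ 1360 kN (weld metal governs)

t_e = 0.707 × 12 = 8.484 mm; L = 740 mm.
Weld metal: φR_n = 0.75 × 0.6 × 480 × 8.484 × 740 × 10⁻³ = 1356 kN.
Base metal (shear rupture): φR_n = 0.75 × 0.6 × 410 × 20 × 740 × 10⁻³ = 2731 kN.
Governing: weld metal.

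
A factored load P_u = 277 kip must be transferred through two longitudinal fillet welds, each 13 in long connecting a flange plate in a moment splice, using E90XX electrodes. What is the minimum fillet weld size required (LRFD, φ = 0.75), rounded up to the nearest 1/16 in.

E90XX → F_EXX = 90 ksi.
Total weld length L = 26 in.
Required throat t_e = P_u / (φ × 0.6 F_EXX × L) = 277 / (0.75 × 0.6 × 90 × 26) = 0.2631 in.
Required leg w = t_e / 0.707 = 0.3721 in → use 3/8 in.

w = 3/8 in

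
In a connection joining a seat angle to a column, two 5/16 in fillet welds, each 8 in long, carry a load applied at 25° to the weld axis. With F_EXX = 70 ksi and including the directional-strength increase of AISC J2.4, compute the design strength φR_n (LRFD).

φR_n ≈ 127 kips

t_e = 0.707 × 0.3125 = 0.2209 in; A_we = 0.2209 × 16 = 3.535 in².
Directional factor: 1.0 + 0.5 sin^1.5(25°) = 1.137.
F_nw = 0.6 × 70 × 1.137 = 47.77 ksi.
φR_n = 0.75 × 47.77 × 3.535 = 126.6 kips.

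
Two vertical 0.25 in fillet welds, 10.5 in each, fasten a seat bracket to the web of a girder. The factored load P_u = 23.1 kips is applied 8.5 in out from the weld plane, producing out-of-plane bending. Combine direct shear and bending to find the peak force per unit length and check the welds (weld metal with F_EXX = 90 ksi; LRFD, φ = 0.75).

L_w = 2 × 10.5 = 21 in; section modulus (unit throat) S = 2 × L²/6 = 36.75 in².
Direct shear f_v = P/L_w = 23.1/21 = 1.1 kip/in.
Moment M = P × e = 23.1 × 8.5 = 196.35 kip·in; bending f_b = M/S = 5.343 kip/in.
f_max = √(f_v² + f_b²) = √(1.1² + 5.343²) = 5.455 kip/in.
φr_n = 0.75 × 0.6 × 90 × (0.707 × 0.25) = 7.158 kip/in → adequate.

f_max ≈ 5.45 kip/in; adequate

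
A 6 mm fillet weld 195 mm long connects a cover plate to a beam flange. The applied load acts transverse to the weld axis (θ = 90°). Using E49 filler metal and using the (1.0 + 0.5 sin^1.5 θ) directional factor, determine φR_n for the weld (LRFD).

φR_n ≈ 274 kN

E49XX → F_EXX = 490 MPa.
t_e = 0.707 × 6 = 4.242 mm; A_we = 4.242 × 195 = 827.2 mm².
Directional factor: 1.0 + 0.5 sin^1.5(90°) = 1.5.
F_nw = 0.6 × 490 × 1.5 = 441 MPa.
φR_n = 0.75 × 441 × 827.2 × 10⁻³ = 273.6 kN.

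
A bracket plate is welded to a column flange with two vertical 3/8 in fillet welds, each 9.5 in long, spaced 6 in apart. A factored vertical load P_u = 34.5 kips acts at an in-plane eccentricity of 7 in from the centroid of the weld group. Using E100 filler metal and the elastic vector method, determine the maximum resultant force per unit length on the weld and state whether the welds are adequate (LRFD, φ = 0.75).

E100XX → F_EXX = 100 ksi.
Total weld length L_w = 19 in. Treat welds as unit-width lines.
Polar moment about centroid: J = 2[d³/12 + d(b/2)²] = 2[9.5³/12 + 9.5×3²] = 313.9 in³.
Direct shear f_v = P/L_w = 34.5 / 19 = 1.816 kip/in (vertical).
Torsion M = P·e = 34.5 × 7 = 241.5 kip·in.
Critical point at (x, y) = (3, 4.75) from centroid. f_tx = M·y/J = 3.654 kip/in; f_ty = M·x/J = 2.308 kip/in.
Resultant f_max = √[f_tx² + (f_v + f_ty)²] = √[3.654² + (1.816 + 2.308)²] = 5.51 kip/in.
Capacity per unit length: φr_n = 0.75 × 0.6 × 100 × (0.707 × 0.375) = 11.93 kip/in.
5.51 ≤ 11.93 → adequate.

f_max ≈ 5.51 kip/in; adequate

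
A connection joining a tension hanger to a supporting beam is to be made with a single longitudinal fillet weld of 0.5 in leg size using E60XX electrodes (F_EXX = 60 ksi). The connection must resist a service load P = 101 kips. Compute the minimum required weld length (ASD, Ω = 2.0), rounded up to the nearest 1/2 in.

Throat t_e = 0.707 × 0.5 = 0.3535 in.
r_n/Ω = (0.6 × 60 × 0.3535) / 2.0 = 6.363 kip/in.
L_req = P / (r_n/Ω) = 101 / 6.363 = 15.87 in total.
Round up → use L = 16 in.

L = 16 in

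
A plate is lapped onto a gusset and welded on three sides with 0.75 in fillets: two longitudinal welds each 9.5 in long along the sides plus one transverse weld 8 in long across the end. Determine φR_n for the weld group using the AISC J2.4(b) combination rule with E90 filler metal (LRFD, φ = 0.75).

E90XX → F_EXX = 90 ksi.
t_e = 0.707 × 0.75 = 0.5302 in.
R_nwl = 0.6 × 90 × 0.5302 × 19 = 544 kip (longitudinal, 2 welds).
R_nwt = 0.6 × 90 × 0.5302 × 8 = 229.1 kip (transverse, base value).
(i) R_nwl + R_nwt = 773.1 kip; (ii) 0.85 R_nwl + 1.5 R_nwt = 806 kip.
R_n = max = 806 kip [governs: (ii)]; φR_n = 604.5 kip.

φR_n ≈ 605 kip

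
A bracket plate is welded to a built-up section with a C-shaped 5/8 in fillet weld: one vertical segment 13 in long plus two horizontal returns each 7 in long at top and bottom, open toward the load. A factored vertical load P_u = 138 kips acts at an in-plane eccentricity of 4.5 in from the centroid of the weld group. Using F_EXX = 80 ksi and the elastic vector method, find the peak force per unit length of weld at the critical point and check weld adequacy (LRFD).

Total weld length L_w = 27 in. Treat welds as unit-width lines.
Centroid: x̄ = 2×7×3.5 / 27 = 1.815 in from the vertical weld.
Polar moment about centroid: J = I_x + I_y = [13³/12 + 2×7×6.5²] + [13×1.815² + 2(7³/12 + 7×1.685²)] = 914.3 in³.
Direct shear f_v = P/L_w = 138 / 27 = 5.111 kip/in (vertical).
Torsion M = P·e = 138 × 4.5 = 621 kip·in.
Critical point at (x, y) = (5.185, 6.5) from centroid. f_tx = M·y/J = 4.415 kip/in; f_ty = M·x/J = 3.522 kip/in.
Resultant f_max = √[f_tx² + (f_v + f_ty)²] = √[4.415² + (5.111 + 3.522)²] = 9.696 kip/in.
Capacity per unit length: φr_n = 0.75 × 0.6 × 80 × (0.707 × 0.625) = 15.91 kip/in.
9.696 ≤ 15.91 → adequate.

f_max ≈ 9.7 kip/in; adequate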